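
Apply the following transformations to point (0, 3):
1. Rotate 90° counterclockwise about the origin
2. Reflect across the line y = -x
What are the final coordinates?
(0, 3)

Step 1: Rotate 90° → (-3, 0)
Step 2: Reflect across the line y = -x → (0, 3)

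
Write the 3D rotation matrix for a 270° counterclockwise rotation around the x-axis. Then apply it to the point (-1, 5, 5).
R = [[1, 0, 0], [0, 0, 1], [0, -1, 0]]; R·(-1, 5, 5) = (-1, 5, -5)

Rotation matrix for 270° around x-axis:
cos(270°) = 0, sin(270°) = -1
R = [[1, 0, 0], [0, 0, 1], [0, -1, 0]]
Apply to (-1, 5, 5): R·[-1, 5, 5]ᵀ = (-1, 5, -5)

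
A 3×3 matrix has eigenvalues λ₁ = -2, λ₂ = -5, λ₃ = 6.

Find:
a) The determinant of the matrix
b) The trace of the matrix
det = 60, trace = -1

Two standard eigenvalue identities:
- det(A) equals the product of the eigenvalues (counted with multiplicity).
- trace(A) equals the sum of the eigenvalues.
det(A) = (-2)*(-5)*(6) = 60.
trace(A) = -2 - 5 + 6 = -1.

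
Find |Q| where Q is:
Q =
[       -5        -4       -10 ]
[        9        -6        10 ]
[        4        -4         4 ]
det(Q) = 24

Expand along row 0 (cofactor expansion): det(Q) = a*(e*i - f*h) - b*(d*i - f*g) + c*(d*h - e*g), where the 3×3 is [[a, b, c], [d, e, f], [g, h, i]].
Minor M_00 = (-6)*(4) - (10)*(-4) = -24 + 40 = 16.
Minor M_01 = (9)*(4) - (10)*(4) = 36 - 40 = -4.
Minor M_02 = (9)*(-4) - (-6)*(4) = -36 + 24 = -12.
det(Q) = (-5)*(16) - (-4)*(-4) + (-10)*(-12) = -80 - 16 + 120 = 24.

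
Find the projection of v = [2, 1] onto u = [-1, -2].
[4/5, 8/5]

The projection of v onto u is proj_u(v) = ((v·u) / (u·u)) · u.
v·u = (2)*(-1) + (1)*(-2) = -4.
u·u = (-1)*(-1) + (-2)*(-2) = 5.
coefficient = -4 / 5 = -4/5.
proj_u(v) = -4/5 · [-1, -2] = [4/5, 8/5].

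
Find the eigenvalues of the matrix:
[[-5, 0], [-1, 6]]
λ = -5 and λ = 6

Characteristic equation: det(A - λI) = 0
λ² - (trace)λ + (det) = 0
λ² - (1)λ + (-30) = 0
λ² - 1λ - 30 = 0
Solving: λ = -5, 6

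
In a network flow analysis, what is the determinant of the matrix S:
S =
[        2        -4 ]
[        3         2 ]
det(S) = 16

For a 2×2 matrix [[a, b], [c, d]], det = a*d - b*c.
det(S) = (2)*(2) - (-4)*(3) = 4 + 12 = 16.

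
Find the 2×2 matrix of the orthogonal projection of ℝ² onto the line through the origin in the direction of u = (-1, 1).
[[1/2, -1/2], [-1/2, 1/2]]

The orthogonal projection onto the line spanned by a nonzero vector u = (a, b) has matrix P = (u uᵀ) / (uᵀ u) = (1/(a² + b²)) · [[a², ab], [ab, b²]].
Here u = (-1, 1), so a² + b² = 1 + 1 = 2.
P = (1/2) · [[1, -1], [-1, 1]] = [[1/2, -1/2], [-1/2, 1/2]].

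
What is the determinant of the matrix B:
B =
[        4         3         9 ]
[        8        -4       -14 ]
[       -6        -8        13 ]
det(B) = -1508

Expand along row 0 (cofactor expansion): det(B) = a*(e*i - f*h) - b*(d*i - f*g) + c*(d*h - e*g), where the 3×3 is [[a, b, c], [d, e, f], [g, h, i]].
Minor M_00 = (-4)*(13) - (-14)*(-8) = -52 - 112 = -164.
Minor M_01 = (8)*(13) - (-14)*(-6) = 104 - 84 = 20.
Minor M_02 = (8)*(-8) - (-4)*(-6) = -64 - 24 = -88.
det(B) = (4)*(-164) - (3)*(20) + (9)*(-88) = -656 - 60 - 792 = -1508.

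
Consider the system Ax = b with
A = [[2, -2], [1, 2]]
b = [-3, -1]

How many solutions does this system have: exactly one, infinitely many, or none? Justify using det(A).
Exactly one solution

Compute det(A) = (2)*(2) - (-2)*(1) = 6.
Because det(A) ≠ 0, A is invertible and Ax = b has a unique solution for every b (here x = A⁻¹ b).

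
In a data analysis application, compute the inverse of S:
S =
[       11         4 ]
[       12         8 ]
det(S) = 40
S⁻¹ =
[      1/5     -1/10 ]
[    -3/10     11/40 ]

For a 2×2 matrix S = [[a, b], [c, d]] with det(S) ≠ 0, S⁻¹ = (1/det(S)) * [[d, -b], [-c, a]].
det(S) = (11)*(8) - (4)*(12) = 88 - 48 = 40.
S⁻¹ = (1/40) * [[8, -4], [-12, 11]].
Dividing each entry by 40 and reducing:
S⁻¹ =
[      1/5     -1/10 ]
[    -3/10     11/40 ]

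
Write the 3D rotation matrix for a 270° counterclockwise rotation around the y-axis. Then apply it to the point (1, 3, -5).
R = [[0, 0, -1], [0, 1, 0], [1, 0, 0]]; R·(1, 3, -5) = (5, 3, 1)

Rotation matrix for 270° around y-axis:
cos(270°) = 0, sin(270°) = -1
R = [[0, 0, -1], [0, 1, 0], [1, 0, 0]]
Apply to (1, 3, -5): R·[1, 3, -5]ᵀ = (5, 3, 1)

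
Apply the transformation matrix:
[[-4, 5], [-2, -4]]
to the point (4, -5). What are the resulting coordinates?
(-41, 12)

Matrix multiplication:
[[-4, 5], [-2, -4]] × [4, -5]ᵀ
= [-4×4 + 5×-5, -2×4 + -4×-5]ᵀ
= [-41.0000, 12.0000]ᵀ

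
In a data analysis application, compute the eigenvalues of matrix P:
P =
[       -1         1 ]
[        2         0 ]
λ = -2, 1

Solve det(P - λI) = 0. For a 2×2 matrix the characteristic equation is λ² - (trace)λ + det = 0.
trace(P) = a + d = -1 + 0 = -1.
det(P) = a*d - b*c = (-1)*(0) - (1)*(2) = 0 - 2 = -2.
Characteristic equation: λ² - (-1)λ + (-2) = 0.
Discriminant = (-1)² - 4*(-2) = 1 + 8 = 9.
λ = (-1 ± √9) / 2 = (-1 ± 3) / 2 = -2, 1.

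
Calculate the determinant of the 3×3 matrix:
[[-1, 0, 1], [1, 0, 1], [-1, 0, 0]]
0

Expansion along first row:
det = -1·det([[0,1],[0,0]]) - 0·det([[1,1],[-1,0]]) + 1·det([[1,0],[-1,0]])
    = -1·(0·0 - 1·0) - 0·(1·0 - 1·-1) + 1·(1·0 - 0·-1)
    = -1·0 - 0·1 + 1·0
    = 0 + 0 + 0 = 0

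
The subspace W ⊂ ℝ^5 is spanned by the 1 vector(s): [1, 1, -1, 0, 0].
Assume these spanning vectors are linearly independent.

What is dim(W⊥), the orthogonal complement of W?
dim(W⊥) = 4

For any subspace W of ℝ^n, dim(W) + dim(W⊥) = n (the whole-space dimension).
Here the given 1 vectors are linearly independent, so dim(W) = 1.
Thus dim(W⊥) = n - dim(W) = 5 - 1 = 4.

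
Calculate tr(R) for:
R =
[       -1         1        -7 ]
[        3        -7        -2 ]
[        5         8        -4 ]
tr(R) = -1 - 7 - 4 = -12

The trace of a square matrix is the sum of its diagonal entries.
Diagonal entries of R: R[0][0] = -1, R[1][1] = -7, R[2][2] = -4.
tr(R) = -1 - 7 - 4 = -12.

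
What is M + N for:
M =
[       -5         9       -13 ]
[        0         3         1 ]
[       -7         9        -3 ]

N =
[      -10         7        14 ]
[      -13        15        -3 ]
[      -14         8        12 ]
M + N =
[      -15        16         1 ]
[      -13        18        -2 ]
[      -21        17         9 ]

Matrix addition is elementwise: (M+N)[i][j] = M[i][j] + N[i][j].
  (M+N)[0][0] = (-5) + (-10) = -15
  (M+N)[0][1] = (9) + (7) = 16
  (M+N)[0][2] = (-13) + (14) = 1
  (M+N)[1][0] = (0) + (-13) = -13
  (M+N)[1][1] = (3) + (15) = 18
  (M+N)[1][2] = (1) + (-3) = -2
  (M+N)[2][0] = (-7) + (-14) = -21
  (M+N)[2][1] = (9) + (8) = 17
  (M+N)[2][2] = (-3) + (12) = 9
M + N =
[      -15        16         1 ]
[      -13        18        -2 ]
[      -21        17         9 ]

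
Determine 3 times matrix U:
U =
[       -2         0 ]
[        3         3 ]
3U =
[       -6         0 ]
[        9         9 ]

Scalar multiplication is elementwise: (3U)[i][j] = 3 * U[i][j].
  (3U)[0][0] = 3 * (-2) = -6
  (3U)[0][1] = 3 * (0) = 0
  (3U)[1][0] = 3 * (3) = 9
  (3U)[1][1] = 3 * (3) = 9
3U =
[       -6         0 ]
[        9         9 ]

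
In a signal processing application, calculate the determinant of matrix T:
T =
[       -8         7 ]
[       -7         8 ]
det(T) = -15

For a 2×2 matrix [[a, b], [c, d]], det = a*d - b*c.
det(T) = (-8)*(8) - (7)*(-7) = -64 + 49 = -15.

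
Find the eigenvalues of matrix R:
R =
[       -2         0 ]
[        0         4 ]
λ = -2, 4

Solve det(R - λI) = 0. For a 2×2 matrix the characteristic equation is λ² - (trace)λ + det = 0.
trace(R) = a + d = -2 + 4 = 2.
det(R) = a*d - b*c = (-2)*(4) - (0)*(0) = -8 - 0 = -8.
Characteristic equation: λ² - (2)λ + (-8) = 0.
Discriminant = (2)² - 4*(-8) = 4 + 32 = 36.
λ = (2 ± √36) / 2 = (2 ± 6) / 2 = -2, 4.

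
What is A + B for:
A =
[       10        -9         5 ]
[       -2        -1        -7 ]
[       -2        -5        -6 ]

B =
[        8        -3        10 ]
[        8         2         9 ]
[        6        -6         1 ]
A + B =
[       18       -12        15 ]
[        6         1         2 ]
[        4       -11        -5 ]

Matrix addition is elementwise: (A+B)[i][j] = A[i][j] + B[i][j].
  (A+B)[0][0] = (10) + (8) = 18
  (A+B)[0][1] = (-9) + (-3) = -12
  (A+B)[0][2] = (5) + (10) = 15
  (A+B)[1][0] = (-2) + (8) = 6
  (A+B)[1][1] = (-1) + (2) = 1
  (A+B)[1][2] = (-7) + (9) = 2
  (A+B)[2][0] = (-2) + (6) = 4
  (A+B)[2][1] = (-5) + (-6) = -11
  (A+B)[2][2] = (-6) + (1) = -5
A + B =
[       18       -12        15 ]
[        6         1         2 ]
[        4       -11        -5 ]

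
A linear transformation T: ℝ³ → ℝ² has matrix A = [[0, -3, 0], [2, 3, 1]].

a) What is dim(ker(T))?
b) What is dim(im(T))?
dim(ker) = 1, dim(im) = 2

The two rows are not scalar multiples of one another (no single k satisfies row 2 = k × row 1), so they are linearly independent.
Thus rank(A) = 2.
dim(im(T)) = rank(A) = 2.
By the rank-nullity theorem applied to T: ℝ³ → ℝ², rank(A) + nullity(A) = 3 (the domain dimension), so dim(ker(T)) = 3 - 2 = 1.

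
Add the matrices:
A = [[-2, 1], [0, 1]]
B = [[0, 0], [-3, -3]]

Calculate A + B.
[[-2, 1], [-3, -2]]

Add corresponding elements:
(-2)+(0)=-2
(1)+(0)=1
(0)+(-3)=-3
(1)+(-3)=-2
A + B = [[-2, 1], [-3, -2]]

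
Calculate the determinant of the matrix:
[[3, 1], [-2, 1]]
5

For a 2×2 matrix [[a, b], [c, d]], det = ad - bc
det = (3)(1) - (1)(-2) = 3 - -2 = 5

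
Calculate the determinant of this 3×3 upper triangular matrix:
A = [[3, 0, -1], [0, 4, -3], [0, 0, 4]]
48

The determinant of a triangular matrix is the product of its diagonal entries (the off-diagonal entries above the diagonal do not affect it).
det(A) = (3) * (4) * (4) = 48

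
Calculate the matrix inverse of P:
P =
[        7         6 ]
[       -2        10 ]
det(P) = 82
P⁻¹ =
[     5/41     -3/41 ]
[     1/41      7/82 ]

For a 2×2 matrix P = [[a, b], [c, d]] with det(P) ≠ 0, P⁻¹ = (1/det(P)) * [[d, -b], [-c, a]].
det(P) = (7)*(10) - (6)*(-2) = 70 + 12 = 82.
P⁻¹ = (1/82) * [[10, -6], [2, 7]].
Dividing each entry by 82 and reducing:
P⁻¹ =
[     5/41     -3/41 ]
[     1/41      7/82 ]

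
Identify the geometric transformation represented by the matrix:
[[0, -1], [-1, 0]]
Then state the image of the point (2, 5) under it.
reflection across the line y = -x; image of (2, 5) is (-5, -2)

This is a symmetric orthogonal matrix with determinant -1, which characterizes a reflection in ℝ².
The matrix [[0, -1], [-1, 0]] represents: reflection across the line y = -x.
Applying it to (2, 5): [0·2 + -1·5, -1·2 + 0·5] = (-5, -2).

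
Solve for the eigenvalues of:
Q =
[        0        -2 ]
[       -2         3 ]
λ = -1, 4

Solve det(Q - λI) = 0. For a 2×2 matrix the characteristic equation is λ² - (trace)λ + det = 0.
trace(Q) = a + d = 0 + 3 = 3.
det(Q) = a*d - b*c = (0)*(3) - (-2)*(-2) = 0 - 4 = -4.
Characteristic equation: λ² - (3)λ + (-4) = 0.
Discriminant = (3)² - 4*(-4) = 9 + 16 = 25.
λ = (3 ± √25) / 2 = (3 ± 5) / 2 = -1, 4.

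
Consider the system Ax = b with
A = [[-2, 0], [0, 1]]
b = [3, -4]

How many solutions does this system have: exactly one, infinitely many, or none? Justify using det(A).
Exactly one solution

Compute det(A) = (-2)*(1) - (0)*(0) = -2.
Because det(A) ≠ 0, A is invertible and Ax = b has a unique solution for every b (here x = A⁻¹ b).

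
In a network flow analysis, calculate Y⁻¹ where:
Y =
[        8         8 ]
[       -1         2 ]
det(Y) = 24
Y⁻¹ =
[     1/12      -1/3 ]
[     1/24       1/3 ]

For a 2×2 matrix Y = [[a, b], [c, d]] with det(Y) ≠ 0, Y⁻¹ = (1/det(Y)) * [[d, -b], [-c, a]].
det(Y) = (8)*(2) - (8)*(-1) = 16 + 8 = 24.
Y⁻¹ = (1/24) * [[2, -8], [1, 8]].
Dividing each entry by 24 and reducing:
Y⁻¹ =
[     1/12      -1/3 ]
[     1/24       1/3 ]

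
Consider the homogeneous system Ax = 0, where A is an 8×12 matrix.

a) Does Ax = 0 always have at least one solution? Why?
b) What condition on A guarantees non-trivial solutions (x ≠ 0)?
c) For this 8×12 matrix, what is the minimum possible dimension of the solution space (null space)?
a) Yes, x = 0 is always a solution. b) When A has linearly dependent columns (rank < n). c) Minimum nullity = 4.

a) x = 0 satisfies A·0 = 0, so the zero vector is always a solution.
b) Non-trivial solutions exist iff the columns of A are linearly dependent, equivalently rank(A) < n (the number of columns).
c) By rank-nullity, rank(A) + nullity(A) = n = 12. Since A has only 8 rows, rank(A) ≤ 8, so nullity(A) ≥ 12 - 8 = 4.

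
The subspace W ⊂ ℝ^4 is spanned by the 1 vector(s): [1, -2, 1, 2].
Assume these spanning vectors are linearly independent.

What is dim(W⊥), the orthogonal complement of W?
dim(W⊥) = 3

For any subspace W of ℝ^n, dim(W) + dim(W⊥) = n (the whole-space dimension).
Here the given 1 vectors are linearly independent, so dim(W) = 1.
Thus dim(W⊥) = n - dim(W) = 4 - 1 = 3.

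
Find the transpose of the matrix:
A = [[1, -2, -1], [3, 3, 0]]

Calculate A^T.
[[1, 3], [-2, 3], [-1, 0]]

The transpose sends entry (i,j) to (j,i); rows become columns.
Row 0 of A: [1, -2, -1] -> column 0 of A^T.
Row 1 of A: [3, 3, 0] -> column 1 of A^T.
A^T = [[1, 3], [-2, 3], [-1, 0]]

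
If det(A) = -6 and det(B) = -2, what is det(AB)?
12

Use the multiplicative property of determinants: det(AB) = det(A)*det(B).
det(AB) = (-6)*(-2) = 12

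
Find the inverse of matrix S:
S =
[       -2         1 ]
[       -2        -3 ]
det(S) = 8
S⁻¹ =
[     -3/8      -1/8 ]
[      1/4      -1/4 ]

For a 2×2 matrix S = [[a, b], [c, d]] with det(S) ≠ 0, S⁻¹ = (1/det(S)) * [[d, -b], [-c, a]].
det(S) = (-2)*(-3) - (1)*(-2) = 6 + 2 = 8.
S⁻¹ = (1/8) * [[-3, -1], [2, -2]].
Dividing each entry by 8 and reducing:
S⁻¹ =
[     -3/8      -1/8 ]
[      1/4      -1/4 ]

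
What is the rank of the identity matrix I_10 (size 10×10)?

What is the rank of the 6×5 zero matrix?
rank(I_10) = 10, rank(0) = 0

The identity I_10 has 10 columns that are the standard basis vectors e_1, …, e_10. These are linearly independent, so all 10 columns are pivots and rank(I_10) = 10.
The 6×5 zero matrix has every entry zero, so every row is the zero row and there are no pivots; rank(0) = 0.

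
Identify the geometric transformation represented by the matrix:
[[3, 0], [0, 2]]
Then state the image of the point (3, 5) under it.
non-uniform scaling by (3, 2); image of (3, 5) is (9, 10)

This is diagonal with distinct entries, so it scales the x-axis by 3 and the y-axis by 2.
The matrix [[3, 0], [0, 2]] represents: non-uniform scaling by (3, 2).
Applying it to (3, 5): [3·3 + 0·5, 0·3 + 2·5] = (9, 10).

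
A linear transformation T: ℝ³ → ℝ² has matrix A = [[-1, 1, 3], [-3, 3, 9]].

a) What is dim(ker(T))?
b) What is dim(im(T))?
dim(ker) = 2, dim(im) = 1

Observe that row 2 = 3 × row 1 (so the rows are linearly dependent).
Thus rank(A) = 1 (only one linearly independent row).
dim(im(T)) = rank(A) = 1.
By the rank-nullity theorem applied to T: ℝ³ → ℝ², rank(A) + nullity(A) = 3 (the domain dimension), so dim(ker(T)) = 3 - 1 = 2.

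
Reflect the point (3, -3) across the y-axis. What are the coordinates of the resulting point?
(-3, -3)

Reflection across y-axis: (3, -3) → (-3, -3)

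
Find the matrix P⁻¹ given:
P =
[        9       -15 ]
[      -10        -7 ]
det(P) = -213
P⁻¹ =
[    7/213     -5/71 ]
[  -10/213     -3/71 ]

For a 2×2 matrix P = [[a, b], [c, d]] with det(P) ≠ 0, P⁻¹ = (1/det(P)) * [[d, -b], [-c, a]].
det(P) = (9)*(-7) - (-15)*(-10) = -63 - 150 = -213.
P⁻¹ = (1/-213) * [[-7, 15], [10, 9]].
Dividing each entry by -213 and reducing:
P⁻¹ =
[    7/213     -5/71 ]
[  -10/213     -3/71 ]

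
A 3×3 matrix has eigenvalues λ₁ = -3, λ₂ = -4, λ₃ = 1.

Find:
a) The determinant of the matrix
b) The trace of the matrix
det = 12, trace = -6

Two standard eigenvalue identities:
- det(A) equals the product of the eigenvalues (counted with multiplicity).
- trace(A) equals the sum of the eigenvalues.
det(A) = (-3)*(-4)*(1) = 12.
trace(A) = -3 - 4 + 1 = -6.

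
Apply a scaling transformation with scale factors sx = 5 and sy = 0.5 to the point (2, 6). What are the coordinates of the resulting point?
(10, 3.0)

Scaling matrix:
[[5, 0], [0, 0.50]]
Result: (2 × 5, 6 × 0.5) = (10, 3.0)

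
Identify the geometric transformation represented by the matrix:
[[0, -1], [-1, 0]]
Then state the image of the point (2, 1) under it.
reflection across the line y = -x; image of (2, 1) is (-1, -2)

This is a symmetric orthogonal matrix with determinant -1, which characterizes a reflection in ℝ².
The matrix [[0, -1], [-1, 0]] represents: reflection across the line y = -x.
Applying it to (2, 1): [0·2 + -1·1, -1·2 + 0·1] = (-1, -2).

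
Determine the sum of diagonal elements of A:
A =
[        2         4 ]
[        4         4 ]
tr(A) = 2 + 4 = 6

The trace of a square matrix is the sum of its diagonal entries.
Diagonal entries of A: A[0][0] = 2, A[1][1] = 4.
tr(A) = 2 + 4 = 6.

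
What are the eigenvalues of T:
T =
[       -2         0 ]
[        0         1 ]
λ = -2, 1

Solve det(T - λI) = 0. For a 2×2 matrix the characteristic equation is λ² - (trace)λ + det = 0.
trace(T) = a + d = -2 + 1 = -1.
det(T) = a*d - b*c = (-2)*(1) - (0)*(0) = -2 - 0 = -2.
Characteristic equation: λ² - (-1)λ + (-2) = 0.
Discriminant = (-1)² - 4*(-2) = 1 + 8 = 9.
λ = (-1 ± √9) / 2 = (-1 ± 3) / 2 = -2, 1.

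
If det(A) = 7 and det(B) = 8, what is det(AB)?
56

Use the multiplicative property of determinants: det(AB) = det(A)*det(B).
det(AB) = (7)*(8) = 56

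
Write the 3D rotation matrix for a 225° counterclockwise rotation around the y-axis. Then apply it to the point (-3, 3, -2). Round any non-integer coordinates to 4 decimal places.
R = [[-√2/2, 0, -√2/2], [0, 1, 0], [√2/2, 0, -√2/2]]; R·(-3, 3, -2) = (3.5355, 3.0000, -0.7071)

Rotation matrix for 225° around y-axis:
cos(225°) = -√2/2, sin(225°) = -√2/2
R = [[-√2/2, 0, -√2/2], [0, 1, 0], [√2/2, 0, -√2/2]]
Apply to (-3, 3, -2): R·[-3, 3, -2]ᵀ = (3.5355, 3.0000, -0.7071)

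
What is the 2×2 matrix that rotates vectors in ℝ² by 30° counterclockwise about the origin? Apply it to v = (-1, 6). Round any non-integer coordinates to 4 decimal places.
R = [[√3/2, -1/2], [1/2, √3/2]]; R·v = (-3.8660, 4.6962)

A counterclockwise rotation by angle θ in ℝ² has matrix R(θ) = [[cos θ, -sin θ], [sin θ, cos θ]].
For θ = 30°: cos θ = √3/2, sin θ = 1/2.
R(30°) = [[√3/2, -1/2], [1/2, √3/2]].
R·v = [√3/2·-1 + (-1/2)·6, 1/2·-1 + √3/2·6] = (-3.8660, 4.6962).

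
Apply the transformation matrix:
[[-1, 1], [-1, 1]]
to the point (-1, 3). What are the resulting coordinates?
(4, 4)

Matrix multiplication:
[[-1, 1], [-1, 1]] × [-1, 3]ᵀ
= [-1×-1 + 1×3, -1×-1 + 1×3]ᵀ
= [4.0000, 4.0000]ᵀ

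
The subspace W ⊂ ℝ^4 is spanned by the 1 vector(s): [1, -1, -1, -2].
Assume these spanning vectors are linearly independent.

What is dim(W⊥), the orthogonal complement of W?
dim(W⊥) = 3

For any subspace W of ℝ^n, dim(W) + dim(W⊥) = n (the whole-space dimension).
Here the given 1 vectors are linearly independent, so dim(W) = 1.
Thus dim(W⊥) = n - dim(W) = 4 - 1 = 3.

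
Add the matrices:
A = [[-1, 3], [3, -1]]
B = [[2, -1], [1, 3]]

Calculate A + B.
[[1, 2], [4, 2]]

Add corresponding elements:
(-1)+(2)=1
(3)+(-1)=2
(3)+(1)=4
(-1)+(3)=2
A + B = [[1, 2], [4, 2]]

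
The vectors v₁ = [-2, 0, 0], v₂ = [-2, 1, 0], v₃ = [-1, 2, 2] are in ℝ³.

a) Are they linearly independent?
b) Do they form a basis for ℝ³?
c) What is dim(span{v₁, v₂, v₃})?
Yes independent, yes basis, dim = 3

Stack v₁, v₂, v₃ as rows of a 3×3 matrix.
[[-2, 0, 0]; [-2, 1, 0]; [-1, 2, 2]] is already lower triangular with nonzero diagonal entries (-2, 1, 2), so its determinant is the product of the diagonal entries, det = (-2)·(1)·(2) = -4 ≠ 0, and the rows are linearly independent.
Three linearly independent vectors in ℝ³ form a basis for ℝ³, so dim(span{v₁,v₂,v₃}) = 3.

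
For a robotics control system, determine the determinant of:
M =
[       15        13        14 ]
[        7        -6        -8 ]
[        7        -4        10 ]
det(M) = -2822

Expand along row 0 (cofactor expansion): det(M) = a*(e*i - f*h) - b*(d*i - f*g) + c*(d*h - e*g), where the 3×3 is [[a, b, c], [d, e, f], [g, h, i]].
Minor M_00 = (-6)*(10) - (-8)*(-4) = -60 - 32 = -92.
Minor M_01 = (7)*(10) - (-8)*(7) = 70 + 56 = 126.
Minor M_02 = (7)*(-4) - (-6)*(7) = -28 + 42 = 14.
det(M) = (15)*(-92) - (13)*(126) + (14)*(14) = -1380 - 1638 + 196 = -2822.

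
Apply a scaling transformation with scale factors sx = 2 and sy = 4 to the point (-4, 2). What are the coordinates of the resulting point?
(-8, 8)

Scaling matrix:
[[2, 0], [0, 4]]
Result: (-4 × 2, 2 × 4) = (-8, 8)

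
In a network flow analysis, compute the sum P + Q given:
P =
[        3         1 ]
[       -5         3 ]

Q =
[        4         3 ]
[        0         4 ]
P + Q =
[        7         4 ]
[       -5         7 ]

Matrix addition is elementwise: (P+Q)[i][j] = P[i][j] + Q[i][j].
  (P+Q)[0][0] = (3) + (4) = 7
  (P+Q)[0][1] = (1) + (3) = 4
  (P+Q)[1][0] = (-5) + (0) = -5
  (P+Q)[1][1] = (3) + (4) = 7
P + Q =
[        7         4 ]
[       -5         7 ]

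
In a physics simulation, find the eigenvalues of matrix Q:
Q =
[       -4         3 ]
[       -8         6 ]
λ = 0, 2

Solve det(Q - λI) = 0. For a 2×2 matrix the characteristic equation is λ² - (trace)λ + det = 0.
trace(Q) = a + d = -4 + 6 = 2.
det(Q) = a*d - b*c = (-4)*(6) - (3)*(-8) = -24 + 24 = 0.
Characteristic equation: λ² - (2)λ + (0) = 0.
Discriminant = (2)² - 4*(0) = 4 - 0 = 4.
λ = (2 ± √4) / 2 = (2 ± 2) / 2 = 0, 2.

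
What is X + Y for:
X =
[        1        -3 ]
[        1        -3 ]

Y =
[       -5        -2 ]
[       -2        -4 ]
X + Y =
[       -4        -5 ]
[       -1        -7 ]

Matrix addition is elementwise: (X+Y)[i][j] = X[i][j] + Y[i][j].
  (X+Y)[0][0] = (1) + (-5) = -4
  (X+Y)[0][1] = (-3) + (-2) = -5
  (X+Y)[1][0] = (1) + (-2) = -1
  (X+Y)[1][1] = (-3) + (-4) = -7
X + Y =
[       -4        -5 ]
[       -1        -7 ]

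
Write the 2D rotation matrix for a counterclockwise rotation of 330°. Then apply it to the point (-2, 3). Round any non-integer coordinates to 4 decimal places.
R = [[√3/2, 1/2], [-1/2, √3/2]]; R·(-2, 3) = (-0.2321, 3.5981)

Rotation matrix formula: R(θ) = [[cos θ, -sin θ], [sin θ, cos θ]]
For θ = 330°:
cos(330°) = √3/2
sin(330°) = -1/2
R = [[√3/2, 1/2], [-1/2, √3/2]]
Apply to (-2, 3): [√3/2·-2 + (1/2)·3, -1/2·-2 + √3/2·3] = (-0.2321, 3.5981)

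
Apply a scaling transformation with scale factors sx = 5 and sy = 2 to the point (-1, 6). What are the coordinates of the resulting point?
(-5, 12)

Scaling matrix:
[[5, 0], [0, 2]]
Result: (-1 × 5, 6 × 2) = (-5, 12)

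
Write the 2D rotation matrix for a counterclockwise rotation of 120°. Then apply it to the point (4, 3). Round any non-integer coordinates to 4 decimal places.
R = [[-1/2, -√3/2], [√3/2, -1/2]]; R·(4, 3) = (-4.5981, 1.9641)

Rotation matrix formula: R(θ) = [[cos θ, -sin θ], [sin θ, cos θ]]
For θ = 120°:
cos(120°) = -1/2
sin(120°) = √3/2
R = [[-1/2, -√3/2], [√3/2, -1/2]]
Apply to (4, 3): [-1/2·4 + (-√3/2)·3, √3/2·4 + -1/2·3] = (-4.5981, 1.9641)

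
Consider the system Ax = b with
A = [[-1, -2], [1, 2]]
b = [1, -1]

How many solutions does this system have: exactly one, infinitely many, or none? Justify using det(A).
Infinitely many solutions

det(A) = (-1)*(2) - (-2)*(1) = 0, so A is singular (column 2 is 2 times column 1).
b = [1, -1] = -1 * column 1 of A, so b lies in the column space of A.
A singular matrix whose right-hand side is in its column space gives a 1-parameter family of solutions — infinitely many.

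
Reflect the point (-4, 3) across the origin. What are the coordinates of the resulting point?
(4, -3)

Reflection across origin: (-4, 3) → (4, -3)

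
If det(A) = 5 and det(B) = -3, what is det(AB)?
-15

Use the multiplicative property of determinants: det(AB) = det(A)*det(B).
det(AB) = (5)*(-3) = -15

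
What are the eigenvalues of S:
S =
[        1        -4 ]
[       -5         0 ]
λ = -4, 5

Solve det(S - λI) = 0. For a 2×2 matrix the characteristic equation is λ² - (trace)λ + det = 0.
trace(S) = a + d = 1 + 0 = 1.
det(S) = a*d - b*c = (1)*(0) - (-4)*(-5) = 0 - 20 = -20.
Characteristic equation: λ² - (1)λ + (-20) = 0.
Discriminant = (1)² - 4*(-20) = 1 + 80 = 81.
λ = (1 ± √81) / 2 = (1 ± 9) / 2 = -4, 5.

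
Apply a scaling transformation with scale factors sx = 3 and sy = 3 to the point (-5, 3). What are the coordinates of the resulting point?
(-15, 9)

Scaling matrix:
[[3, 0], [0, 3]]
Result: (-5 × 3, 3 × 3) = (-15, 9)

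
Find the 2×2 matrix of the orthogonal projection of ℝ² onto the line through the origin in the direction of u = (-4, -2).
[[4/5, 2/5], [2/5, 1/5]]

The orthogonal projection onto the line spanned by a nonzero vector u = (a, b) has matrix P = (u uᵀ) / (uᵀ u) = (1/(a² + b²)) · [[a², ab], [ab, b²]].
Here u = (-4, -2), so a² + b² = 16 + 4 = 20.
P = (1/20) · [[16, 8], [8, 4]] = [[4/5, 2/5], [2/5, 1/5]].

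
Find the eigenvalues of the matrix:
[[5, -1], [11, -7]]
λ = -6 and λ = 4

Characteristic equation: det(A - λI) = 0
λ² - (trace)λ + (det) = 0
λ² - (-2)λ + (-24) = 0
λ² + 2λ - 24 = 0
Solving: λ = -6, 4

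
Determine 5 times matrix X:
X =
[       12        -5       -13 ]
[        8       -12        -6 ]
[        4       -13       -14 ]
5X =
[       60       -25       -65 ]
[       40       -60       -30 ]
[       20       -65       -70 ]

Scalar multiplication is elementwise: (5X)[i][j] = 5 * X[i][j].
  (5X)[0][0] = 5 * (12) = 60
  (5X)[0][1] = 5 * (-5) = -25
  (5X)[0][2] = 5 * (-13) = -65
  (5X)[1][0] = 5 * (8) = 40
  (5X)[1][1] = 5 * (-12) = -60
  (5X)[1][2] = 5 * (-6) = -30
  (5X)[2][0] = 5 * (4) = 20
  (5X)[2][1] = 5 * (-13) = -65
  (5X)[2][2] = 5 * (-14) = -70
5X =
[       60       -25       -65 ]
[       40       -60       -30 ]
[       20       -65       -70 ]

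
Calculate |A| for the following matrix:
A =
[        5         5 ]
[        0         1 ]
det(A) = 5

For a 2×2 matrix [[a, b], [c, d]], det = a*d - b*c.
det(A) = (5)*(1) - (5)*(0) = 5 - 0 = 5.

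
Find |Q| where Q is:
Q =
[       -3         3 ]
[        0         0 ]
det(Q) = 0

For a 2×2 matrix [[a, b], [c, d]], det = a*d - b*c.
det(Q) = (-3)*(0) - (3)*(0) = 0 - 0 = 0.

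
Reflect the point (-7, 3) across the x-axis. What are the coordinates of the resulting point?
(-7, -3)

Reflection across x-axis: (-7, 3) → (-7, -3)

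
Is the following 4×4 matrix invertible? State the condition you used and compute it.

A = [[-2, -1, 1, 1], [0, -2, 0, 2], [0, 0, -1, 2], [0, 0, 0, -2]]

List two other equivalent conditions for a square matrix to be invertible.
Yes, invertible; det(A) = 8 ≠ 0. Equivalent conditions: rank(A) = 4; Ax = 0 has only the trivial solution; 0 is not an eigenvalue; the columns of A are linearly independent.

To check invertibility, compute det(A).
The given matrix is triangular, so det(A) equals the product of its diagonal entries = 8 ≠ 0.
Since det(A) ≠ 0, A is invertible.
Equivalent conditions for a square matrix A to be invertible:
- rank(A) = 4 (full rank).
- The homogeneous system Ax = 0 has only the trivial solution x = 0.
- 0 is not an eigenvalue of A.
- The columns (equivalently rows) of A are linearly independent.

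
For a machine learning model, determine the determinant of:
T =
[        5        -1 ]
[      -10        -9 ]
det(T) = -55

For a 2×2 matrix [[a, b], [c, d]], det = a*d - b*c.
det(T) = (5)*(-9) - (-1)*(-10) = -45 - 10 = -55.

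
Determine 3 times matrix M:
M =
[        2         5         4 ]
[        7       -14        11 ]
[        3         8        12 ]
3M =
[        6        15        12 ]
[       21       -42        33 ]
[        9        24        36 ]

Scalar multiplication is elementwise: (3M)[i][j] = 3 * M[i][j].
  (3M)[0][0] = 3 * (2) = 6
  (3M)[0][1] = 3 * (5) = 15
  (3M)[0][2] = 3 * (4) = 12
  (3M)[1][0] = 3 * (7) = 21
  (3M)[1][1] = 3 * (-14) = -42
  (3M)[1][2] = 3 * (11) = 33
  (3M)[2][0] = 3 * (3) = 9
  (3M)[2][1] = 3 * (8) = 24
  (3M)[2][2] = 3 * (12) = 36
3M =
[        6        15        12 ]
[       21       -42        33 ]
[        9        24        36 ]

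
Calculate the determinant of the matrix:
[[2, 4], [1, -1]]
-6

For a 2×2 matrix [[a, b], [c, d]], det = ad - bc
det = (2)(-1) - (4)(1) = -2 - 4 = -6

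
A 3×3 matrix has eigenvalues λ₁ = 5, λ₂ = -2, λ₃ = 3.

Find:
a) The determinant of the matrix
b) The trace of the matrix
det = -30, trace = 6

Two standard eigenvalue identities:
- det(A) equals the product of the eigenvalues (counted with multiplicity).
- trace(A) equals the sum of the eigenvalues.
det(A) = (5)*(-2)*(3) = -30.
trace(A) = 5 - 2 + 3 = 6.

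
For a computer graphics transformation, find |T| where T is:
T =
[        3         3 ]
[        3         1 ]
det(T) = -6

For a 2×2 matrix [[a, b], [c, d]], det = a*d - b*c.
det(T) = (3)*(1) - (3)*(3) = 3 - 9 = -6.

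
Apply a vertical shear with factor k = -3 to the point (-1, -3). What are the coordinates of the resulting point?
(-1, 0)

Shear matrix for vertical shear with factor k = -3:
[[1, 0], [-3, 1]]
Result: (-1, -3) → (-1, 0)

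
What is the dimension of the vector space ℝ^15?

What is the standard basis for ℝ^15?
Dimension = 15; standard basis = {e_1, e_2, e_3, …, e_15}

ℝ^15 is the space of 15-tuples of real numbers; its dimension is 15.
The standard basis consists of 15 vectors: e_1, e_2, e_3, …, e_15, where e_i is the vector with 1 in position i and 0 elsewhere.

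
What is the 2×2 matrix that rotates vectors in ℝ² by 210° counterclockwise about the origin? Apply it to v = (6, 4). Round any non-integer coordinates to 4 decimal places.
R = [[-√3/2, 1/2], [-1/2, -√3/2]]; R·v = (-3.1962, -6.4641)

A counterclockwise rotation by angle θ in ℝ² has matrix R(θ) = [[cos θ, -sin θ], [sin θ, cos θ]].
For θ = 210°: cos θ = -√3/2, sin θ = -1/2.
R(210°) = [[-√3/2, 1/2], [-1/2, -√3/2]].
R·v = [-√3/2·6 + (1/2)·4, -1/2·6 + -√3/2·4] = (-3.1962, -6.4641).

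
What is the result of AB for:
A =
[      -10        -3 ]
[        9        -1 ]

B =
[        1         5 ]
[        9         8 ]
AB =
[      -37       -74 ]
[        0        37 ]

Matrix multiplication: (AB)[i][j] = sum over k of A[i][k] * B[k][j].
  (AB)[0][0] = (-10)*(1) + (-3)*(9) = -37
  (AB)[0][1] = (-10)*(5) + (-3)*(8) = -74
  (AB)[1][0] = (9)*(1) + (-1)*(9) = 0
  (AB)[1][1] = (9)*(5) + (-1)*(8) = 37
AB =
[      -37       -74 ]
[        0        37 ]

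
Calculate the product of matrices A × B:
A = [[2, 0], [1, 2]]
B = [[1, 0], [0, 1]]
[[2, 0], [1, 2]]

Matrix multiplication:
C[0][0] = 2×1 + 0×0 = 2
C[0][1] = 2×0 + 0×1 = 0
C[1][0] = 1×1 + 2×0 = 1
C[1][1] = 1×0 + 2×1 = 2
Result: [[2, 0], [1, 2]]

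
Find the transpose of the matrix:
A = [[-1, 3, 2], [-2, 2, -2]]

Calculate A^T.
[[-1, -2], [3, 2], [2, -2]]

The transpose sends entry (i,j) to (j,i); rows become columns.
Row 0 of A: [-1, 3, 2] -> column 0 of A^T.
Row 1 of A: [-2, 2, -2] -> column 1 of A^T.
A^T = [[-1, -2], [3, 2], [2, -2]]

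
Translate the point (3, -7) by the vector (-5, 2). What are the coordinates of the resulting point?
(-2, -5)

Translation by (-5, 2):
x' = 3 + -5 = -2
y' = -7 + 2 = -5
Homogeneous matrix: [[1, 0, -5], [0, 1, 2], [0, 0, 1]]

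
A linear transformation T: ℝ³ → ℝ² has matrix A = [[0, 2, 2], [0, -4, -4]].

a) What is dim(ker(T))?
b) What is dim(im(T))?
dim(ker) = 2, dim(im) = 1

Observe that row 2 = -2 × row 1 (so the rows are linearly dependent).
Thus rank(A) = 1 (only one linearly independent row).
dim(im(T)) = rank(A) = 1.
By the rank-nullity theorem applied to T: ℝ³ → ℝ², rank(A) + nullity(A) = 3 (the domain dimension), so dim(ker(T)) = 3 - 1 = 2.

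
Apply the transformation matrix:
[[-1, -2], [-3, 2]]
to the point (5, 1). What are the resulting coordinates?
(-7, -13)

Matrix multiplication:
[[-1, -2], [-3, 2]] × [5, 1]ᵀ
= [-1×5 + -2×1, -3×5 + 2×1]ᵀ
= [-7.0000, -13.0000]ᵀ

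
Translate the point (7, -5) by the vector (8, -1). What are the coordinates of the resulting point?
(15, -6)

Translation by (8, -1):
x' = 7 + 8 = 15
y' = -5 + -1 = -6
Homogeneous matrix: [[1, 0, 8], [0, 1, -1], [0, 0, 1]]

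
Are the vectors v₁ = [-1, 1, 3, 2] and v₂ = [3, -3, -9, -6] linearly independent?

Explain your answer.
No, linearly dependent (v₂ = -3·v₁)

Check whether there is a scalar k with v₂ = k·v₁.
Comparing components, k = -3 satisfies -3·[-1, 1, 3, 2] = [3, -3, -9, -6].
Since v₂ is a scalar multiple of v₁, the two vectors are linearly dependent.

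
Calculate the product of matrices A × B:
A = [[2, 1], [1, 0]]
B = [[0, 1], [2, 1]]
[[2, 3], [0, 1]]

Matrix multiplication:
C[0][0] = 2×0 + 1×2 = 2
C[0][1] = 2×1 + 1×1 = 3
C[1][0] = 1×0 + 0×2 = 0
C[1][1] = 1×1 + 0×1 = 1
Result: [[2, 3], [0, 1]]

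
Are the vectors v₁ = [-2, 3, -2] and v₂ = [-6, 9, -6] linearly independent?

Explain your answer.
No, linearly dependent (v₂ = 3·v₁)

Check whether there is a scalar k with v₂ = k·v₁.
Comparing components, k = 3 satisfies 3·[-2, 3, -2] = [-6, 9, -6].
Since v₂ is a scalar multiple of v₁, the two vectors are linearly dependent.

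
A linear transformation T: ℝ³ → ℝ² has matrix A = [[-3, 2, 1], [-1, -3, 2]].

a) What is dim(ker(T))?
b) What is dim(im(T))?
dim(ker) = 1, dim(im) = 2

The two rows are not scalar multiples of one another (no single k satisfies row 2 = k × row 1), so they are linearly independent.
Thus rank(A) = 2.
dim(im(T)) = rank(A) = 2.
By the rank-nullity theorem applied to T: ℝ³ → ℝ², rank(A) + nullity(A) = 3 (the domain dimension), so dim(ker(T)) = 3 - 2 = 1.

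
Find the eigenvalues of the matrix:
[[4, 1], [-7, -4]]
λ = -3 and λ = 3

Characteristic equation: det(A - λI) = 0
λ² - (trace)λ + (det) = 0
λ² - (0)λ + (-9) = 0
λ² - 0λ - 9 = 0
Solving: λ = -3, 3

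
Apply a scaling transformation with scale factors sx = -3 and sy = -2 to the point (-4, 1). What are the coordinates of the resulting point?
(12, -2)

Scaling matrix:
[[-3, 0], [0, -2]]
Result: (-4 × -3, 1 × -2) = (12, -2)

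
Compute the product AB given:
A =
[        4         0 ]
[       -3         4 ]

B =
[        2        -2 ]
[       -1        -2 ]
AB =
[        8        -8 ]
[      -10        -2 ]

Matrix multiplication: (AB)[i][j] = sum over k of A[i][k] * B[k][j].
  (AB)[0][0] = (4)*(2) + (0)*(-1) = 8
  (AB)[0][1] = (4)*(-2) + (0)*(-2) = -8
  (AB)[1][0] = (-3)*(2) + (4)*(-1) = -10
  (AB)[1][1] = (-3)*(-2) + (4)*(-2) = -2
AB =
[        8        -8 ]
[      -10        -2 ]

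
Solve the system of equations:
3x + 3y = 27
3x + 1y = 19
x = 5, y = 4

Use elimination (row reduction):
Equation 1: 3x + 3y = 27.
Equation 2: 3x + 1y = 19.
Multiply Eq1 by 3 and Eq2 by 3: 9x + 9y = 81;  9x + 3y = 57.
Subtract: (-6)y = -24, so y = 4.
Back-substitute into Eq1: 3x + 3*(4) = 27, so x = 5.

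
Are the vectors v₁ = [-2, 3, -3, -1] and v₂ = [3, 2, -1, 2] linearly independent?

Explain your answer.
Yes, linearly independent

Two vectors are linearly dependent iff one is a scalar multiple of the other.
No single scalar k satisfies v₂ = k·v₁ (the ratios of corresponding entries disagree), so v₁ and v₂ are linearly independent.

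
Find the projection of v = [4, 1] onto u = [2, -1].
[14/5, -7/5]

The projection of v onto u is proj_u(v) = ((v·u) / (u·u)) · u.
v·u = (4)*(2) + (1)*(-1) = 7.
u·u = (2)*(2) + (-1)*(-1) = 5.
coefficient = 7 / 5 = 7/5.
proj_u(v) = 7/5 · [2, -1] = [14/5, -7/5].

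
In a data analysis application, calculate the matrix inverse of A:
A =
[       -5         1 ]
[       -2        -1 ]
det(A) = 7
A⁻¹ =
[     -1/7      -1/7 ]
[      2/7      -5/7 ]

For a 2×2 matrix A = [[a, b], [c, d]] with det(A) ≠ 0, A⁻¹ = (1/det(A)) * [[d, -b], [-c, a]].
det(A) = (-5)*(-1) - (1)*(-2) = 5 + 2 = 7.
A⁻¹ = (1/7) * [[-1, -1], [2, -5]].
Dividing each entry by 7 and reducing:
A⁻¹ =
[     -1/7      -1/7 ]
[      2/7      -5/7 ]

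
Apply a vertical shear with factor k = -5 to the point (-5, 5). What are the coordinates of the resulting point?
(-5, 30)

Shear matrix for vertical shear with factor k = -5:
[[1, 0], [-5, 1]]
Result: (-5, 5) → (-5, 30)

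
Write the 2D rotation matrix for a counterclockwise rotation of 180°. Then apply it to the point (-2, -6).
R = [[-1, 0], [0, -1]]; R·(-2, -6) = (2, 6)

Rotation matrix formula: R(θ) = [[cos θ, -sin θ], [sin θ, cos θ]]
For θ = 180°:
cos(180°) = -1
sin(180°) = 0
R = [[-1, 0], [0, -1]]
Apply to (-2, -6): [-1·-2 + (0)·-6, 0·-2 + -1·-6] = (2, 6)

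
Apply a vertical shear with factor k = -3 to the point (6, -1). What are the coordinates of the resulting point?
(6, -19)

Shear matrix for vertical shear with factor k = -3:
[[1, 0], [-3, 1]]
Result: (6, -1) → (6, -19)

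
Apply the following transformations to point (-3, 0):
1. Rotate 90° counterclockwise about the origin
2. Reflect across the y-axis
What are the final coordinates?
(0, -3)

Step 1: Rotate 90° → (0, -3)
Step 2: Reflect across the y-axis → (0, -3)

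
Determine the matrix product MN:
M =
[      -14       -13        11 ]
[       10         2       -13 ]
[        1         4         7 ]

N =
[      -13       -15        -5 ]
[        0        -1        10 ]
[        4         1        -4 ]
MN =
[      226       234      -104 ]
[     -182      -165        22 ]
[       15       -12         7 ]

Matrix multiplication: (MN)[i][j] = sum over k of M[i][k] * N[k][j].
  (MN)[0][0] = (-14)*(-13) + (-13)*(0) + (11)*(4) = 226
  (MN)[0][1] = (-14)*(-15) + (-13)*(-1) + (11)*(1) = 234
  (MN)[0][2] = (-14)*(-5) + (-13)*(10) + (11)*(-4) = -104
  (MN)[1][0] = (10)*(-13) + (2)*(0) + (-13)*(4) = -182
  (MN)[1][1] = (10)*(-15) + (2)*(-1) + (-13)*(1) = -165
  (MN)[1][2] = (10)*(-5) + (2)*(10) + (-13)*(-4) = 22
  (MN)[2][0] = (1)*(-13) + (4)*(0) + (7)*(4) = 15
  (MN)[2][1] = (1)*(-15) + (4)*(-1) + (7)*(1) = -12
  (MN)[2][2] = (1)*(-5) + (4)*(10) + (7)*(-4) = 7
MN =
[      226       234      -104 ]
[     -182      -165        22 ]
[       15       -12         7 ]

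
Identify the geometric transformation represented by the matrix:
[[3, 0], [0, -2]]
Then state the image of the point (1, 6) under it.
non-uniform scaling by (3, -2); image of (1, 6) is (3, -12)

This is diagonal with distinct entries, so it scales the x-axis by 3 and the y-axis by -2.
The matrix [[3, 0], [0, -2]] represents: non-uniform scaling by (3, -2).
Applying it to (1, 6): [3·1 + 0·6, 0·1 + -2·6] = (3, -12).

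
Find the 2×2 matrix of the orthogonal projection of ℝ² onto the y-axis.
[[0, 0], [0, 1]]

The orthogonal projection onto the line spanned by a nonzero vector u = (a, b) has matrix P = (u uᵀ) / (uᵀ u) = (1/(a² + b²)) · [[a², ab], [ab, b²]].
Here u = (0, 1), so a² + b² = 0 + 1 = 1.
P = (1/1) · [[0, 0], [0, 1]] = [[0, 0], [0, 1]].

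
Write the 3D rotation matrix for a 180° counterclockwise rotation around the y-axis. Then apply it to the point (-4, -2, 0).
R = [[-1, 0, 0], [0, 1, 0], [0, 0, -1]]; R·(-4, -2, 0) = (4, -2, 0)

Rotation matrix for 180° around y-axis:
cos(180°) = -1, sin(180°) = 0
R = [[-1, 0, 0], [0, 1, 0], [0, 0, -1]]
Apply to (-4, -2, 0): R·[-4, -2, 0]ᵀ = (4, -2, 0)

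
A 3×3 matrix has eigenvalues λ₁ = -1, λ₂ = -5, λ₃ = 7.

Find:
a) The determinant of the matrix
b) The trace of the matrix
det = 35, trace = 1

Two standard eigenvalue identities:
- det(A) equals the product of the eigenvalues (counted with multiplicity).
- trace(A) equals the sum of the eigenvalues.
det(A) = (-1)*(-5)*(7) = 35.
trace(A) = -1 - 5 + 7 = 1.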